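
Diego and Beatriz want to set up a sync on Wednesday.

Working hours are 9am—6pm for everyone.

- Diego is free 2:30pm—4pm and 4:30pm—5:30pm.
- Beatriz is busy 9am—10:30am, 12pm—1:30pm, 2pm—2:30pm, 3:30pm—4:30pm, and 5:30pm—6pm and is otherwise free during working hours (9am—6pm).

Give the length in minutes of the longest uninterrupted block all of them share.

60 minutes

Beatriz free within 09:00–18:00: 10:30–12:00, 13:30–14:00, 14:30–15:30, 16:30–17:30.
Diego ∩ Beatriz: 14:30–15:30, 16:30–17:30.
Common window lengths: 60, 60 min; longest is 60.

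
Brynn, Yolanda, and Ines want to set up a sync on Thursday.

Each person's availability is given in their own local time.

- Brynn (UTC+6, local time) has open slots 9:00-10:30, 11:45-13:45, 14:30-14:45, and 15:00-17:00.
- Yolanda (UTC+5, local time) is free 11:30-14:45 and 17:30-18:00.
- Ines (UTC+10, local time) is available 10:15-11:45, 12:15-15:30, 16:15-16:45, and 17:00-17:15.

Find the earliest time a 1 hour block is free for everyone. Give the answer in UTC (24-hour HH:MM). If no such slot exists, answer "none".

Brynn → UTC: 03:00–04:30, 05:45–07:45, 08:30–08:45, 09:00–11:00.
Yolanda → UTC: 06:30–09:45, 12:30–13:00.
Ines → UTC: 00:15–01:45, 02:15–05:30, 06:15–06:45, 07:00–07:15.
Brynn ∩ Yolanda: 06:30–07:45, 08:30–08:45, 09:00–09:45.
Brynn ∩ Yolanda ∩ Ines: 06:30–06:45, 07:00–07:15.
Windows ≥ 60 min: (none).

none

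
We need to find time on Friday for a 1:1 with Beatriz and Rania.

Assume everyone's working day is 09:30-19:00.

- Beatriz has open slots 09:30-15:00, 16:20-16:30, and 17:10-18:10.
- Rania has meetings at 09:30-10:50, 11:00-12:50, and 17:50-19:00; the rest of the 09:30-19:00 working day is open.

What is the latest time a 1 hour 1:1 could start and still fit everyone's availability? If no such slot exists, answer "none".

Rania free within 09:30–19:00: 10:50–11:00, 12:50–17:50.
Beatriz ∩ Rania: 10:50–11:00, 12:50–15:00, 16:20–16:30, 17:10–17:50.
Windows ≥ 60 min: 12:50–15:00.
Latest start in the last window 12:50–15:00 is 15:00 − 60 min = 14:00.

14:00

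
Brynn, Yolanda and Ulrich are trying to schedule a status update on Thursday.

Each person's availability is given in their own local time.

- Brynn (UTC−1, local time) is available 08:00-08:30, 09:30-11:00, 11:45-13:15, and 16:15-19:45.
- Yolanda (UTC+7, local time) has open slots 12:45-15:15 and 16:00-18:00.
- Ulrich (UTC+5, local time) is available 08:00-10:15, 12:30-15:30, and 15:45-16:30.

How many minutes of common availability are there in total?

Brynn → UTC: 09:00–09:30, 10:30–12:00, 12:45–14:15, 17:15–20:45.
Yolanda → UTC: 05:45–08:15, 09:00–11:00.
Ulrich → UTC: 03:00–05:15, 07:30–10:30, 10:45–11:30.
Brynn ∩ Yolanda: 09:00–09:30, 10:30–11:00.
Brynn ∩ Yolanda ∩ Ulrich: 09:00–09:30, 10:45–11:00.
Total common minutes: 30 + 15 = 45.

45 minutes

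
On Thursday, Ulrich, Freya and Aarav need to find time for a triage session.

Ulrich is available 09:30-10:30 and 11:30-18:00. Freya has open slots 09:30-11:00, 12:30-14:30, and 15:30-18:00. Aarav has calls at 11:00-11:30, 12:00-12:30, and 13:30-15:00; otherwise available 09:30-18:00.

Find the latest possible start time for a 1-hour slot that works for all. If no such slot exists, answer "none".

17:00

Aarav free within 09:30–18:00: 09:30–11:00, 11:30–12:00, 12:30–13:30, 15:00–18:00.
Ulrich ∩ Freya: 09:30–10:30, 12:30–14:30, 15:30–18:00.
Ulrich ∩ Freya ∩ Aarav: 09:30–10:30, 12:30–13:30, 15:30–18:00.
Windows ≥ 60 min: 09:30–10:30, 12:30–13:30, 15:30–18:00.
Latest start in the last window 15:30–18:00 is 18:00 − 60 min = 17:00.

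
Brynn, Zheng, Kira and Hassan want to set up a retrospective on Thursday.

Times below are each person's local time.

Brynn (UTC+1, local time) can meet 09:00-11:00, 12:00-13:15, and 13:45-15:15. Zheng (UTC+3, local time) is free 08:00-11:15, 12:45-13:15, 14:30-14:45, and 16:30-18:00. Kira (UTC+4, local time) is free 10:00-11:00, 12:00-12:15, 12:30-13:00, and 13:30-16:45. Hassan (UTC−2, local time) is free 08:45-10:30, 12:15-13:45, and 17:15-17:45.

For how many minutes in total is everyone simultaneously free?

Brynn → UTC: 08:00–10:00, 11:00–12:15, 12:45–14:15.
Zheng → UTC: 05:00–08:15, 09:45–10:15, 11:30–11:45, 13:30–15:00.
Kira → UTC: 06:00–07:00, 08:00–08:15, 08:30–09:00, 09:30–12:45.
Hassan → UTC: 10:45–12:30, 14:15–15:45, 19:15–19:45.
Brynn ∩ Zheng: 08:00–08:15, 09:45–10:00, 11:30–11:45, 13:30–14:15.
Brynn ∩ Zheng ∩ Kira: 08:00–08:15, 09:45–10:00, 11:30–11:45.
Brynn ∩ Zheng ∩ Kira ∩ Hassan: 11:30–11:45.
Total common minutes: 15.

15 minutes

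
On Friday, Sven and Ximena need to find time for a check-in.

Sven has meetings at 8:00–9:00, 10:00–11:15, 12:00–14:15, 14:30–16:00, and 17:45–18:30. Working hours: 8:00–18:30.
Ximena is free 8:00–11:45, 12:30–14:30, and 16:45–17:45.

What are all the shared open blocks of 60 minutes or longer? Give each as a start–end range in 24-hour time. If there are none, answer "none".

Sven free within 08:00–18:30: 09:00–10:00, 11:15–12:00, 14:15–14:30, 16:00–17:45.
Sven ∩ Ximena: 09:00–10:00, 11:15–11:45, 14:15–14:30, 16:45–17:45.
Windows ≥ 60 min: 09:00–10:00, 16:45–17:45.

09:00–10:00, 16:45–17:45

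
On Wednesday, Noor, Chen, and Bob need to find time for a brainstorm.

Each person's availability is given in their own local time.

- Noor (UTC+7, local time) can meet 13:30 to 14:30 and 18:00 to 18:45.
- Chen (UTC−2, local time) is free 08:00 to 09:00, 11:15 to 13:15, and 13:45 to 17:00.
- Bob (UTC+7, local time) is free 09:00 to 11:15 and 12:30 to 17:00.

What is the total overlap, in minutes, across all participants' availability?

Noor → UTC: 06:30–07:30, 11:00–11:45.
Chen → UTC: 10:00–11:00, 13:15–15:15, 15:45–19:00.
Bob → UTC: 02:00–04:15, 05:30–10:00.
Noor ∩ Chen: (none).
Noor ∩ Chen ∩ Bob: (none).
Total common minutes: 0.

0 minutes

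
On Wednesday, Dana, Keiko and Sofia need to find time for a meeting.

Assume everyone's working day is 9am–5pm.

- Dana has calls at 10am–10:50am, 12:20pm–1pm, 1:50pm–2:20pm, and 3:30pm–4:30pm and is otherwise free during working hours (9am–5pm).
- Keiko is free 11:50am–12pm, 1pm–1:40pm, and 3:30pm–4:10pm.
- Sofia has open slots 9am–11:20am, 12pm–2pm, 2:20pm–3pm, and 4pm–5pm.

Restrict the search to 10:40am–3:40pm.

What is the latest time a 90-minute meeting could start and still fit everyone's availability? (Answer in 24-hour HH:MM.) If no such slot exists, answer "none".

none

Dana free within 09:00–17:00: 09:00–10:00, 10:50–12:20, 13:00–13:50, 14:20–15:30, 16:30–17:00.
Dana ∩ Keiko: 11:50–12:00, 13:00–13:40.
Dana ∩ Keiko ∩ Sofia: 13:00–13:40.
Restricted to 10:40–15:40: 13:00–13:40.
Windows ≥ 90 min: (none).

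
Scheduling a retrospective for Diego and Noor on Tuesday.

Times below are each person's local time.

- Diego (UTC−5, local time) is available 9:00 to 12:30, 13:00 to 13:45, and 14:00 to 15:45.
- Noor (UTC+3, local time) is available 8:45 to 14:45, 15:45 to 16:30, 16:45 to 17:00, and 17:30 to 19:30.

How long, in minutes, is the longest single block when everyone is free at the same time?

Diego → UTC: 14:00–17:30, 18:00–18:45, 19:00–20:45.
Noor → UTC: 05:45–11:45, 12:45–13:30, 13:45–14:00, 14:30–16:30.
Diego ∩ Noor: 14:30–16:30.
Single common window of 120 minutes.

120 minutes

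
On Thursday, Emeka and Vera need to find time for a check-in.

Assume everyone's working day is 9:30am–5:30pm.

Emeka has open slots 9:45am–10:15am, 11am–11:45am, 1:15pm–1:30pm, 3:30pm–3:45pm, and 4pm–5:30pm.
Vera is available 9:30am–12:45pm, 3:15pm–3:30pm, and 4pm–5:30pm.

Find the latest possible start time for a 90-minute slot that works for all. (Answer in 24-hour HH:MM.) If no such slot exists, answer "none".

Emeka ∩ Vera: 09:45–10:15, 11:00–11:45, 16:00–17:30.
Windows ≥ 90 min: 16:00–17:30.
Latest start in the last window 16:00–17:30 is 17:30 − 90 min = 16:00.

16:00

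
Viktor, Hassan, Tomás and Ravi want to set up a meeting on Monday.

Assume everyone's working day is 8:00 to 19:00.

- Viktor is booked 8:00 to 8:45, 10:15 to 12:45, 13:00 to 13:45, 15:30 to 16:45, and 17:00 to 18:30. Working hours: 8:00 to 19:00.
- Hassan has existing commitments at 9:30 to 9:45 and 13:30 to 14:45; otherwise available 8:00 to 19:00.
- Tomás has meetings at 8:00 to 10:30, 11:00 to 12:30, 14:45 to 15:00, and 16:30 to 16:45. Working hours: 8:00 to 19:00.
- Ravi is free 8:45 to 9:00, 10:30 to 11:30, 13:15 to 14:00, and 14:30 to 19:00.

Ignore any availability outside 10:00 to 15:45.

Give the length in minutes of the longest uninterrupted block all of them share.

Viktor free within 08:00–19:00: 08:45–10:15, 12:45–13:00, 13:45–15:30, 16:45–17:00, 18:30–19:00.
Hassan free within 08:00–19:00: 08:00–09:30, 09:45–13:30, 14:45–19:00.
Tomás free within 08:00–19:00: 10:30–11:00, 12:30–14:45, 15:00–16:30, 16:45–19:00.
Viktor ∩ Hassan: 08:45–09:30, 09:45–10:15, 12:45–13:00, 14:45–15:30, 16:45–17:00, 18:30–19:00.
Viktor ∩ Hassan ∩ Tomás: 12:45–13:00, 15:00–15:30, 16:45–17:00, 18:30–19:00.
Viktor ∩ Hassan ∩ Tomás ∩ Ravi: 15:00–15:30, 16:45–17:00, 18:30–19:00.
Restricted to 10:00–15:45: 15:00–15:30.
Single common window of 30 minutes.

30 minutes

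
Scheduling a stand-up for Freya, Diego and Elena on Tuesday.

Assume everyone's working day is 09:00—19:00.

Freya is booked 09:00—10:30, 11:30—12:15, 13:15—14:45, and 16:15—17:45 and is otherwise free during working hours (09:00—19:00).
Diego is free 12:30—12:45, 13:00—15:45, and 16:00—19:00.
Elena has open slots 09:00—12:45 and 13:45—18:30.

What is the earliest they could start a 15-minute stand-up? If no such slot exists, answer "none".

12:30

Freya free within 09:00–19:00: 10:30–11:30, 12:15–13:15, 14:45–16:15, 17:45–19:00.
Freya ∩ Diego: 12:30–12:45, 13:00–13:15, 14:45–15:45, 16:00–16:15, 17:45–19:00.
Freya ∩ Diego ∩ Elena: 12:30–12:45, 14:45–15:45, 16:00–16:15, 17:45–18:30.
Windows ≥ 15 min: 12:30–12:45, 14:45–15:45, 16:00–16:15, 17:45–18:30.
Earliest such window starts at 12:30.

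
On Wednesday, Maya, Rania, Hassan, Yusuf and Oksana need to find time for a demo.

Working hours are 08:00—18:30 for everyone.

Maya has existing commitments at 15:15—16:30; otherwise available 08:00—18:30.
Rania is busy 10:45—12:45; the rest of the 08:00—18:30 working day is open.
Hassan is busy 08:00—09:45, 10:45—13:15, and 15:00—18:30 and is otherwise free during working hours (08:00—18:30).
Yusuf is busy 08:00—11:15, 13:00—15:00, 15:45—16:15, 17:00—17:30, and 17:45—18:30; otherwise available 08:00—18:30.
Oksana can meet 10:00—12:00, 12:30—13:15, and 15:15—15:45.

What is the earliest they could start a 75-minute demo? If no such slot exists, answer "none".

none

Maya free within 08:00–18:30: 08:00–15:15, 16:30–18:30.
Rania free within 08:00–18:30: 08:00–10:45, 12:45–18:30.
Hassan free within 08:00–18:30: 09:45–10:45, 13:15–15:00.
Yusuf free within 08:00–18:30: 11:15–13:00, 15:00–15:45, 16:15–17:00, 17:30–17:45.
Maya ∩ Rania: 08:00–10:45, 12:45–15:15, 16:30–18:30.
Maya ∩ Rania ∩ Hassan: 09:45–10:45, 13:15–15:00.
Maya ∩ Rania ∩ Hassan ∩ Yusuf: (none).
Maya ∩ Rania ∩ Hassan ∩ Yusuf ∩ Oksana: (none).
Windows ≥ 75 min: (none).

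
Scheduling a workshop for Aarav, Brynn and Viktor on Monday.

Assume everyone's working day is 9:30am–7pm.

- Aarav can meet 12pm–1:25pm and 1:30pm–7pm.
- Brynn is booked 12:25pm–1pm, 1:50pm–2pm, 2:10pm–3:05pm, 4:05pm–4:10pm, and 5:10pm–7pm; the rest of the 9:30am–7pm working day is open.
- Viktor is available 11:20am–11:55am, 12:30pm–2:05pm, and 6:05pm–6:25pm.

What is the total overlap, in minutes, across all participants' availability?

Brynn free within 09:30–19:00: 09:30–12:25, 13:00–13:50, 14:00–14:10, 15:05–16:05, 16:10–17:10.
Aarav ∩ Brynn: 12:00–12:25, 13:00–13:25, 13:30–13:50, 14:00–14:10, 15:05–16:05, 16:10–17:10.
Aarav ∩ Brynn ∩ Viktor: 13:00–13:25, 13:30–13:50, 14:00–14:05.
Total common minutes: 25 + 20 + 5 = 50.

50 minutes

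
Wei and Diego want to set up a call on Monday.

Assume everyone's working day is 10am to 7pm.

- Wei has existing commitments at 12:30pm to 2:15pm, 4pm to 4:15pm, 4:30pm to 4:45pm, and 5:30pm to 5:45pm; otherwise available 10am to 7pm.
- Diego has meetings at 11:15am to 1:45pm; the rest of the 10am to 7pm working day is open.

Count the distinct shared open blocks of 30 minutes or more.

Wei free within 10:00–19:00: 10:00–12:30, 14:15–16:00, 16:15–16:30, 16:45–17:30, 17:45–19:00.
Diego free within 10:00–19:00: 10:00–11:15, 13:45–19:00.
Wei ∩ Diego: 10:00–11:15, 14:15–16:00, 16:15–16:30, 16:45–17:30, 17:45–19:00.
Windows ≥ 30 min: 10:00–11:15, 14:15–16:00, 16:45–17:30, 17:45–19:00.
That's 4 windows.

4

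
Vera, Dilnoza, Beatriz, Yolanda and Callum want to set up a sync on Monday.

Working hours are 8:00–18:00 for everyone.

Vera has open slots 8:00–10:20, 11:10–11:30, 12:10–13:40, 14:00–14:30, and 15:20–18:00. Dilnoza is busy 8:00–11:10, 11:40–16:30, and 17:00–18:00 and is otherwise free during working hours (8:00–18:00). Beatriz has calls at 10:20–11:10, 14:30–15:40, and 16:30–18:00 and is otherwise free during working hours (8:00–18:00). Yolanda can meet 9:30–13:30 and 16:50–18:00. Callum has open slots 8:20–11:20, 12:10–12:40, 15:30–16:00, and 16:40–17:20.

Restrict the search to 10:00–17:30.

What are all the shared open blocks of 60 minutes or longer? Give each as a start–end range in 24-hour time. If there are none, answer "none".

none

Dilnoza free within 08:00–18:00: 11:10–11:40, 16:30–17:00.
Beatriz free within 08:00–18:00: 08:00–10:20, 11:10–14:30, 15:40–16:30.
Vera ∩ Dilnoza: 11:10–11:30, 16:30–17:00.
Vera ∩ Dilnoza ∩ Beatriz: 11:10–11:30.
Vera ∩ Dilnoza ∩ Beatriz ∩ Yolanda: 11:10–11:30.
Vera ∩ Dilnoza ∩ Beatriz ∩ Yolanda ∩ Callum: 11:10–11:20.
Restricted to 10:00–17:30: 11:10–11:20.
Windows ≥ 60 min: (none).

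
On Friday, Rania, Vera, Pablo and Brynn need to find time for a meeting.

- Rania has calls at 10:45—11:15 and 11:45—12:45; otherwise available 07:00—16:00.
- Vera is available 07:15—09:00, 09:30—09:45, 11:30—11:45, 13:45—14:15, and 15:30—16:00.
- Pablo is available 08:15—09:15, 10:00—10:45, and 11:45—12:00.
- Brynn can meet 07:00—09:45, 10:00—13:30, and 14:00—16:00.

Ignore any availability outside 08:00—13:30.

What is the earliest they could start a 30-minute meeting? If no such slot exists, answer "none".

08:15

Rania free within 07:00–16:00: 07:00–10:45, 11:15–11:45, 12:45–16:00.
Rania ∩ Vera: 07:15–09:00, 09:30–09:45, 11:30–11:45, 13:45–14:15, 15:30–16:00.
Rania ∩ Vera ∩ Pablo: 08:15–09:00.
Rania ∩ Vera ∩ Pablo ∩ Brynn: 08:15–09:00.
Restricted to 08:00–13:30: 08:15–09:00.
Windows ≥ 30 min: 08:15–09:00.
Earliest such window starts at 08:15.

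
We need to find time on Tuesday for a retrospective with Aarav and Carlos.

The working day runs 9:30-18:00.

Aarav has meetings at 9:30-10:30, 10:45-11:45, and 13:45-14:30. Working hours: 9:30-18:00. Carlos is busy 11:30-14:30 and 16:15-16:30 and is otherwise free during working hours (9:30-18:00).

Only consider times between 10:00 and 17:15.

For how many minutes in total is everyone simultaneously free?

165 minutes

Aarav free within 09:30–18:00: 10:30–10:45, 11:45–13:45, 14:30–18:00.
Carlos free within 09:30–18:00: 09:30–11:30, 14:30–16:15, 16:30–18:00.
Aarav ∩ Carlos: 10:30–10:45, 14:30–16:15, 16:30–18:00.
Restricted to 10:00–17:15: 10:30–10:45, 14:30–16:15, 16:30–17:15.
Total common minutes: 15 + 105 + 45 = 165.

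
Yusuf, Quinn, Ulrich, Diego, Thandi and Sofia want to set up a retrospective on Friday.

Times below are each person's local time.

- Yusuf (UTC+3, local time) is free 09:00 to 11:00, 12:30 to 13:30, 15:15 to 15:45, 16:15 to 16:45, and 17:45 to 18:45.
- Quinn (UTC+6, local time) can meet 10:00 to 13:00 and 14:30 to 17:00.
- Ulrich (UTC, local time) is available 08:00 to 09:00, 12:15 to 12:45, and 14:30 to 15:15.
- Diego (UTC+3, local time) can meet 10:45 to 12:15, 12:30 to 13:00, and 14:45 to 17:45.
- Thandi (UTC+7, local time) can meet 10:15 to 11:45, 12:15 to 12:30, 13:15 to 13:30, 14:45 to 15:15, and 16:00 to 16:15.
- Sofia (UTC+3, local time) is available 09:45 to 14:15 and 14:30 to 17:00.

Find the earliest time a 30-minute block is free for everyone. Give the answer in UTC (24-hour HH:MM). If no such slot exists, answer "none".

Yusuf → UTC: 06:00–08:00, 09:30–10:30, 12:15–12:45, 13:15–13:45, 14:45–15:45.
Quinn → UTC: 04:00–07:00, 08:30–11:00.
Ulrich → UTC: 08:00–09:00, 12:15–12:45, 14:30–15:15.
Diego → UTC: 07:45–09:15, 09:30–10:00, 11:45–14:45.
Thandi → UTC: 03:15–04:45, 05:15–05:30, 06:15–06:30, 07:45–08:15, 09:00–09:15.
Sofia → UTC: 06:45–11:15, 11:30–14:00.
Yusuf ∩ Quinn: 06:00–07:00, 09:30–10:30.
Yusuf ∩ Quinn ∩ Ulrich: (none).
Yusuf ∩ Quinn ∩ Ulrich ∩ Diego: (none).
Yusuf ∩ Quinn ∩ Ulrich ∩ Diego ∩ Thandi: (none).
Yusuf ∩ Quinn ∩ Ulrich ∩ Diego ∩ Thandi ∩ Sofia: (none).
Windows ≥ 30 min: (none).

none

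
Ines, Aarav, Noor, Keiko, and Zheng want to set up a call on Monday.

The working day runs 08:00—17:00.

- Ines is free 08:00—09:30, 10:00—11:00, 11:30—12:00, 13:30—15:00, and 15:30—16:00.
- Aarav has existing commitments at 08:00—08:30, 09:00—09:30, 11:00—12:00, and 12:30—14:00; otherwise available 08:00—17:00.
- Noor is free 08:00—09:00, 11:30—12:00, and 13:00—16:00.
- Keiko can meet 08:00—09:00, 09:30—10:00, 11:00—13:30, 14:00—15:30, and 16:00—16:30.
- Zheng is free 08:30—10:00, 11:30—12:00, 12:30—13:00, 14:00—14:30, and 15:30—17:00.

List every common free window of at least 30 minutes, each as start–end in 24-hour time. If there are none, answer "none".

08:30–09:00, 14:00–14:30

Aarav free within 08:00–17:00: 08:30–09:00, 09:30–11:00, 12:00–12:30, 14:00–17:00.
Ines ∩ Aarav: 08:30–09:00, 10:00–11:00, 14:00–15:00, 15:30–16:00.
Ines ∩ Aarav ∩ Noor: 08:30–09:00, 14:00–15:00, 15:30–16:00.
Ines ∩ Aarav ∩ Noor ∩ Keiko: 08:30–09:00, 14:00–15:00.
Ines ∩ Aarav ∩ Noor ∩ Keiko ∩ Zheng: 08:30–09:00, 14:00–14:30.
Windows ≥ 30 min: 08:30–09:00, 14:00–14:30.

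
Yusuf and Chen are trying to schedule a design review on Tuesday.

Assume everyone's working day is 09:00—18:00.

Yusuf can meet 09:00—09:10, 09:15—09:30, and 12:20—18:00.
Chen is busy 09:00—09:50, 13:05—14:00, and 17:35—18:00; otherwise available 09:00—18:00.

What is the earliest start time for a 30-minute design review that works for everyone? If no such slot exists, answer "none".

12:20

Chen free within 09:00–18:00: 09:50–13:05, 14:00–17:35.
Yusuf ∩ Chen: 12:20–13:05, 14:00–17:35.
Windows ≥ 30 min: 12:20–13:05, 14:00–17:35.
Earliest such window starts at 12:20.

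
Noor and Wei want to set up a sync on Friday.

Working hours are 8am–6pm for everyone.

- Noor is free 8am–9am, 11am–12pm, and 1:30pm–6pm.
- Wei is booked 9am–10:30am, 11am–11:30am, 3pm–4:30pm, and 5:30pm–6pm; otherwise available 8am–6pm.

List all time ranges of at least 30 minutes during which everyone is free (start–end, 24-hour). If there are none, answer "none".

08:00–09:00, 11:30–12:00, 13:30–15:00, 16:30–17:30

Wei free within 08:00–18:00: 08:00–09:00, 10:30–11:00, 11:30–15:00, 16:30–17:30.
Noor ∩ Wei: 08:00–09:00, 11:30–12:00, 13:30–15:00, 16:30–17:30.
Windows ≥ 30 min: 08:00–09:00, 11:30–12:00, 13:30–15:00, 16:30–17:30.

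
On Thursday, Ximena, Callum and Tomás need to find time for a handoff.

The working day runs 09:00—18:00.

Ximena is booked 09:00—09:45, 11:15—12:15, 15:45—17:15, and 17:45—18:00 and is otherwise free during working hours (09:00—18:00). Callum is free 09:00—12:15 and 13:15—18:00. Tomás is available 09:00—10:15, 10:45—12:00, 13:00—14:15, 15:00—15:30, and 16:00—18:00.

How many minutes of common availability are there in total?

180 minutes

Ximena free within 09:00–18:00: 09:45–11:15, 12:15–15:45, 17:15–17:45.
Ximena ∩ Callum: 09:45–11:15, 13:15–15:45, 17:15–17:45.
Ximena ∩ Callum ∩ Tomás: 09:45–10:15, 10:45–11:15, 13:15–14:15, 15:00–15:30, 17:15–17:45.
Total common minutes: 30 + 30 + 60 + 30 + 30 = 180.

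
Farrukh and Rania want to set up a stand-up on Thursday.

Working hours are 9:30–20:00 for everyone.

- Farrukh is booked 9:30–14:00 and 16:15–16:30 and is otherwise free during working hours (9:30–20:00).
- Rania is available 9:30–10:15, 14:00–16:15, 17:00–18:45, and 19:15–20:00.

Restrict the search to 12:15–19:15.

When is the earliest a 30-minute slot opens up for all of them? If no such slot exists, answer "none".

Farrukh free within 09:30–20:00: 14:00–16:15, 16:30–20:00.
Farrukh ∩ Rania: 14:00–16:15, 17:00–18:45, 19:15–20:00.
Restricted to 12:15–19:15: 14:00–16:15, 17:00–18:45.
Windows ≥ 30 min: 14:00–16:15, 17:00–18:45.
Earliest such window starts at 14:00.

14:00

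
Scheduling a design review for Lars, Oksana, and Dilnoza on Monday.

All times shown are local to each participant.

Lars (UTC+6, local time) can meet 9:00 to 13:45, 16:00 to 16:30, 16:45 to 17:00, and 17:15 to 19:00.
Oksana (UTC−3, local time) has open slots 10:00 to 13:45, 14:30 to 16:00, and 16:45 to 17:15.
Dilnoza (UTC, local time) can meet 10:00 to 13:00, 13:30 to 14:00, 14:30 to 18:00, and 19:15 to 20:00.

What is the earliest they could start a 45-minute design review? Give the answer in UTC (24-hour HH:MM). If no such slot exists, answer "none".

Lars → UTC: 03:00–07:45, 10:00–10:30, 10:45–11:00, 11:15–13:00.
Oksana → UTC: 13:00–16:45, 17:30–19:00, 19:45–20:15.
Dilnoza → UTC: 10:00–13:00, 13:30–14:00, 14:30–18:00, 19:15–20:00.
Lars ∩ Oksana: (none).
Lars ∩ Oksana ∩ Dilnoza: (none).
Windows ≥ 45 min: (none).

none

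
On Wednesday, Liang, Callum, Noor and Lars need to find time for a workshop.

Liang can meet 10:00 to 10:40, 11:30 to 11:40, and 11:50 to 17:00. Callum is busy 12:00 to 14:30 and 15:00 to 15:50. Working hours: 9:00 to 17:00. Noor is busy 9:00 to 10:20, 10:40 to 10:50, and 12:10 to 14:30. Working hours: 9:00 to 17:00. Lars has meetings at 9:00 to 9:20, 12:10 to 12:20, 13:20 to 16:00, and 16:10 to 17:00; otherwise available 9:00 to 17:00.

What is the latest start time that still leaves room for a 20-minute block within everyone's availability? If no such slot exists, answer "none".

Callum free within 09:00–17:00: 09:00–12:00, 14:30–15:00, 15:50–17:00.
Noor free within 09:00–17:00: 10:20–10:40, 10:50–12:10, 14:30–17:00.
Lars free within 09:00–17:00: 09:20–12:10, 12:20–13:20, 16:00–16:10.
Liang ∩ Callum: 10:00–10:40, 11:30–11:40, 11:50–12:00, 14:30–15:00, 15:50–17:00.
Liang ∩ Callum ∩ Noor: 10:20–10:40, 11:30–11:40, 11:50–12:00, 14:30–15:00, 15:50–17:00.
Liang ∩ Callum ∩ Noor ∩ Lars: 10:20–10:40, 11:30–11:40, 11:50–12:00, 16:00–16:10.
Windows ≥ 20 min: 10:20–10:40.
Latest start in the last window 10:20–10:40 is 10:40 − 20 min = 10:20.

10:20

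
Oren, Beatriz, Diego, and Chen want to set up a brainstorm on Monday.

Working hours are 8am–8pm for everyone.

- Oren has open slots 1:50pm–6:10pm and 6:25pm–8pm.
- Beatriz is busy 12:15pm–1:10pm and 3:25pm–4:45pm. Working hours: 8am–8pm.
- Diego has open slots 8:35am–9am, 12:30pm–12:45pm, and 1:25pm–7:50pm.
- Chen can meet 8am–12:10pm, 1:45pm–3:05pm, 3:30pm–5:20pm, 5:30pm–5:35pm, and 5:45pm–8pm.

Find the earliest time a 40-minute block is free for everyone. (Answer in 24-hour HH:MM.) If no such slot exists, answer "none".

Beatriz free within 08:00–20:00: 08:00–12:15, 13:10–15:25, 16:45–20:00.
Oren ∩ Beatriz: 13:50–15:25, 16:45–18:10, 18:25–20:00.
Oren ∩ Beatriz ∩ Diego: 13:50–15:25, 16:45–18:10, 18:25–19:50.
Oren ∩ Beatriz ∩ Diego ∩ Chen: 13:50–15:05, 16:45–17:20, 17:30–17:35, 17:45–18:10, 18:25–19:50.
Windows ≥ 40 min: 13:50–15:05, 18:25–19:50.
Earliest such window starts at 13:50.

13:50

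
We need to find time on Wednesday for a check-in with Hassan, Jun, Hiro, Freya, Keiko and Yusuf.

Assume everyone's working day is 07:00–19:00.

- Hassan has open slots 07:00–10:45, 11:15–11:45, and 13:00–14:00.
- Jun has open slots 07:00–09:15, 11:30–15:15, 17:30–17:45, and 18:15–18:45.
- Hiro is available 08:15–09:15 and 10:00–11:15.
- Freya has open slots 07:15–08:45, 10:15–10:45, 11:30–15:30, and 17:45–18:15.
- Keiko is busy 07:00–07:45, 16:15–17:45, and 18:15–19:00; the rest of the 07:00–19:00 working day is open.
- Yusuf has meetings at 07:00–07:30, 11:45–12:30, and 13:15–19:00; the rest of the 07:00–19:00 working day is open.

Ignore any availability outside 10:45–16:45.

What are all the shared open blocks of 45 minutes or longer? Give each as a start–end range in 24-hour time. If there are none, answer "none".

Keiko free within 07:00–19:00: 07:45–16:15, 17:45–18:15.
Yusuf free within 07:00–19:00: 07:30–11:45, 12:30–13:15.
Hassan ∩ Jun: 07:00–09:15, 11:30–11:45, 13:00–14:00.
Hassan ∩ Jun ∩ Hiro: 08:15–09:15.
Hassan ∩ Jun ∩ Hiro ∩ Freya: 08:15–08:45.
Hassan ∩ Jun ∩ Hiro ∩ Freya ∩ Keiko: 08:15–08:45.
Hassan ∩ Jun ∩ Hiro ∩ Freya ∩ Keiko ∩ Yusuf: 08:15–08:45.
Restricted to 10:45–16:45: (none).
Windows ≥ 45 min: (none).

none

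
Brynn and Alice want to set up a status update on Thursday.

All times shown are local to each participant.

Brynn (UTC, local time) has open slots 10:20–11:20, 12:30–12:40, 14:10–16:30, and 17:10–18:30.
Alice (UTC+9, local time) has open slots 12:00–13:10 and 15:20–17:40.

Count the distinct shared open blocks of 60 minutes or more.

0

Brynn → UTC: 10:20–11:20, 12:30–12:40, 14:10–16:30, 17:10–18:30.
Alice → UTC: 03:00–04:10, 06:20–08:40.
Brynn ∩ Alice: (none).
Windows ≥ 60 min: (none).
That's 0 windows.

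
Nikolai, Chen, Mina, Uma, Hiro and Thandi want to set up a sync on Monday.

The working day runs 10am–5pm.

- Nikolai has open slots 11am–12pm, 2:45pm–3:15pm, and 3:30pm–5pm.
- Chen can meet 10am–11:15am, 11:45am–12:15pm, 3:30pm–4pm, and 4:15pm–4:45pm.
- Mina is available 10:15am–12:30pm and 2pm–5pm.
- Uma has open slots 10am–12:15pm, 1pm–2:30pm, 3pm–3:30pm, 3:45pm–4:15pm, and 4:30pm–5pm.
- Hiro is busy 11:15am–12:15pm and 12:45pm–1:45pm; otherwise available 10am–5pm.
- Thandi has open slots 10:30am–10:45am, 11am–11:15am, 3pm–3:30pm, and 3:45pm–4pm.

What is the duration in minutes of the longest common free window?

15 minutes

Hiro free within 10:00–17:00: 10:00–11:15, 12:15–12:45, 13:45–17:00.
Nikolai ∩ Chen: 11:00–11:15, 11:45–12:00, 15:30–16:00, 16:15–16:45.
Nikolai ∩ Chen ∩ Mina: 11:00–11:15, 11:45–12:00, 15:30–16:00, 16:15–16:45.
Nikolai ∩ Chen ∩ Mina ∩ Uma: 11:00–11:15, 11:45–12:00, 15:45–16:00, 16:30–16:45.
Nikolai ∩ Chen ∩ Mina ∩ Uma ∩ Hiro: 11:00–11:15, 15:45–16:00, 16:30–16:45.
Nikolai ∩ Chen ∩ Mina ∩ Uma ∩ Hiro ∩ Thandi: 11:00–11:15, 15:45–16:00.
Common window lengths: 15, 15 min; longest is 15.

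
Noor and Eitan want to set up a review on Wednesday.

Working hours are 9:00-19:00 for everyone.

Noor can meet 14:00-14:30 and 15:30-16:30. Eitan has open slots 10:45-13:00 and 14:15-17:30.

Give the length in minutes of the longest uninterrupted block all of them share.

60 minutes

Noor ∩ Eitan: 14:15–14:30, 15:30–16:30.
Common window lengths: 15, 60 min; longest is 60.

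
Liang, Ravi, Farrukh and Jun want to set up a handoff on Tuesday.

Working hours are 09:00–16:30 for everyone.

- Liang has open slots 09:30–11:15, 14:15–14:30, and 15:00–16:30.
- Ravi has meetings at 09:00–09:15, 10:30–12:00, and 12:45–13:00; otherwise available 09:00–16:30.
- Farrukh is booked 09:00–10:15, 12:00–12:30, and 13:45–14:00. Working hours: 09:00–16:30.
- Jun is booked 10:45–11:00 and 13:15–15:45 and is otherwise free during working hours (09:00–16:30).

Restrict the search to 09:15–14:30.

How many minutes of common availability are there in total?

Ravi free within 09:00–16:30: 09:15–10:30, 12:00–12:45, 13:00–16:30.
Farrukh free within 09:00–16:30: 10:15–12:00, 12:30–13:45, 14:00–16:30.
Jun free within 09:00–16:30: 09:00–10:45, 11:00–13:15, 15:45–16:30.
Liang ∩ Ravi: 09:30–10:30, 14:15–14:30, 15:00–16:30.
Liang ∩ Ravi ∩ Farrukh: 10:15–10:30, 14:15–14:30, 15:00–16:30.
Liang ∩ Ravi ∩ Farrukh ∩ Jun: 10:15–10:30, 15:45–16:30.
Restricted to 09:15–14:30: 10:15–10:30.
Total common minutes: 15.

15 minutes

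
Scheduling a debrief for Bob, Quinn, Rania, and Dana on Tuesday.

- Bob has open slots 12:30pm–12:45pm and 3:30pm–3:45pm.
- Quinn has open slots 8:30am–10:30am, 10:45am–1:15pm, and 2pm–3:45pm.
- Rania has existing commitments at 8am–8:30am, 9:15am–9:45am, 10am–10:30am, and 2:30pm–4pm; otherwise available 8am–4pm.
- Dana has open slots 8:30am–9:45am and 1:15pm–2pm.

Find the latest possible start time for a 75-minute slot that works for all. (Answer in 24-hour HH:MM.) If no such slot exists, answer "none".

Rania free within 08:00–16:00: 08:30–09:15, 09:45–10:00, 10:30–14:30.
Bob ∩ Quinn: 12:30–12:45, 15:30–15:45.
Bob ∩ Quinn ∩ Rania: 12:30–12:45.
Bob ∩ Quinn ∩ Rania ∩ Dana: (none).
Windows ≥ 75 min: (none).

none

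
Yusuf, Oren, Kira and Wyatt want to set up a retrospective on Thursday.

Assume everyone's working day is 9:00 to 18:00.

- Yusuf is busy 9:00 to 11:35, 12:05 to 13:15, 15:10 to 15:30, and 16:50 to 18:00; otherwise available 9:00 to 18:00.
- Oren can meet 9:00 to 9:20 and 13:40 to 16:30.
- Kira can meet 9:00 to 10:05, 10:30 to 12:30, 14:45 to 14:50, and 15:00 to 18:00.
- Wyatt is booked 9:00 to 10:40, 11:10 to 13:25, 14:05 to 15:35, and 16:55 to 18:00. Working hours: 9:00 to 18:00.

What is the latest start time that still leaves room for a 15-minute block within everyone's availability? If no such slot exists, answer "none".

Yusuf free within 09:00–18:00: 11:35–12:05, 13:15–15:10, 15:30–16:50.
Wyatt free within 09:00–18:00: 10:40–11:10, 13:25–14:05, 15:35–16:55.
Yusuf ∩ Oren: 13:40–15:10, 15:30–16:30.
Yusuf ∩ Oren ∩ Kira: 14:45–14:50, 15:00–15:10, 15:30–16:30.
Yusuf ∩ Oren ∩ Kira ∩ Wyatt: 15:35–16:30.
Windows ≥ 15 min: 15:35–16:30.
Latest start in the last window 15:35–16:30 is 16:30 − 15 min = 16:15.

16:15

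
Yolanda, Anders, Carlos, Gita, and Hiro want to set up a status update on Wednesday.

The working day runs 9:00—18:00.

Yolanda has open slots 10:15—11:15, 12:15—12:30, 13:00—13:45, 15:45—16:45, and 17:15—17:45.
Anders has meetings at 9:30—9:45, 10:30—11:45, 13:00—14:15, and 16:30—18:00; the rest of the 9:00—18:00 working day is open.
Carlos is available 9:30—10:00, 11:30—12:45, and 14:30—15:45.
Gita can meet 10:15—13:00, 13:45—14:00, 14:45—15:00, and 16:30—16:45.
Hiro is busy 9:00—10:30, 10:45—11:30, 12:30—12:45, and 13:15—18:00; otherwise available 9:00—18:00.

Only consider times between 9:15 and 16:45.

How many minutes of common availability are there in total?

15 minutes

Anders free within 09:00–18:00: 09:00–09:30, 09:45–10:30, 11:45–13:00, 14:15–16:30.
Hiro free within 09:00–18:00: 10:30–10:45, 11:30–12:30, 12:45–13:15.
Yolanda ∩ Anders: 10:15–10:30, 12:15–12:30, 15:45–16:30.
Yolanda ∩ Anders ∩ Carlos: 12:15–12:30.
Yolanda ∩ Anders ∩ Carlos ∩ Gita: 12:15–12:30.
Yolanda ∩ Anders ∩ Carlos ∩ Gita ∩ Hiro: 12:15–12:30.
Restricted to 09:15–16:45: 12:15–12:30.
Total common minutes: 15.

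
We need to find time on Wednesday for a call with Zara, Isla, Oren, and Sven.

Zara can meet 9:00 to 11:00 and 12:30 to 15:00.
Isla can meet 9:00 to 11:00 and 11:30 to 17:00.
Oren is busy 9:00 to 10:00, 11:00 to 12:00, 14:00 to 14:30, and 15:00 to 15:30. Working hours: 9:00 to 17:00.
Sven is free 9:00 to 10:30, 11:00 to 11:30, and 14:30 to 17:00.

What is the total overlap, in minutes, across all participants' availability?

60 minutes

Oren free within 09:00–17:00: 10:00–11:00, 12:00–14:00, 14:30–15:00, 15:30–17:00.
Zara ∩ Isla: 09:00–11:00, 12:30–15:00.
Zara ∩ Isla ∩ Oren: 10:00–11:00, 12:30–14:00, 14:30–15:00.
Zara ∩ Isla ∩ Oren ∩ Sven: 10:00–10:30, 14:30–15:00.
Total common minutes: 30 + 30 = 60.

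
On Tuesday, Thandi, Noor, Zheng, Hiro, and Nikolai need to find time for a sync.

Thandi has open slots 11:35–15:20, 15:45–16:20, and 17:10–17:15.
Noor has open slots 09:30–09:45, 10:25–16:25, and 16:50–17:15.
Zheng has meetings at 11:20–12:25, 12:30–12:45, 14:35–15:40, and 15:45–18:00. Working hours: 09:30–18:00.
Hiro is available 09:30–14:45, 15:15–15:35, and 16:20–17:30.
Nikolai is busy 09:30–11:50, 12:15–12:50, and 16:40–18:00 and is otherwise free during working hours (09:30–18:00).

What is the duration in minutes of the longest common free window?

105 minutes

Zheng free within 09:30–18:00: 09:30–11:20, 12:25–12:30, 12:45–14:35, 15:40–15:45.
Nikolai free within 09:30–18:00: 11:50–12:15, 12:50–16:40.
Thandi ∩ Noor: 11:35–15:20, 15:45–16:20, 17:10–17:15.
Thandi ∩ Noor ∩ Zheng: 12:25–12:30, 12:45–14:35.
Thandi ∩ Noor ∩ Zheng ∩ Hiro: 12:25–12:30, 12:45–14:35.
Thandi ∩ Noor ∩ Zheng ∩ Hiro ∩ Nikolai: 12:50–14:35.
Single common window of 105 minutes.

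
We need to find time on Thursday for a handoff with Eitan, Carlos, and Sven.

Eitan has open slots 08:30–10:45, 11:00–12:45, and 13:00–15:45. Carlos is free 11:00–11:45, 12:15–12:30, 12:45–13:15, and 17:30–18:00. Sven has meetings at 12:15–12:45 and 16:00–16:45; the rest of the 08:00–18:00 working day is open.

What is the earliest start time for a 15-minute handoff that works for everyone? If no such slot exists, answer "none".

11:00

Sven free within 08:00–18:00: 08:00–12:15, 12:45–16:00, 16:45–18:00.
Eitan ∩ Carlos: 11:00–11:45, 12:15–12:30, 13:00–13:15.
Eitan ∩ Carlos ∩ Sven: 11:00–11:45, 13:00–13:15.
Windows ≥ 15 min: 11:00–11:45, 13:00–13:15.
Earliest such window starts at 11:00.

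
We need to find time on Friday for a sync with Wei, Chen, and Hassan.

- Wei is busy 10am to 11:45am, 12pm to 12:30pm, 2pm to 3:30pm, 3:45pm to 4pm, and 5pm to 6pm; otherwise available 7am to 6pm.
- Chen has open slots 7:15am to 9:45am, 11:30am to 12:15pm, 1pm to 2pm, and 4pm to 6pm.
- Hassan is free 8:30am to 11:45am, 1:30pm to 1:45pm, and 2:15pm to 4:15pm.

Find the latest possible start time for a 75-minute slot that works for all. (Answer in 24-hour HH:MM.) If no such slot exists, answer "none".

08:30

Wei free within 07:00–18:00: 07:00–10:00, 11:45–12:00, 12:30–14:00, 15:30–15:45, 16:00–17:00.
Wei ∩ Chen: 07:15–09:45, 11:45–12:00, 13:00–14:00, 16:00–17:00.
Wei ∩ Chen ∩ Hassan: 08:30–09:45, 13:30–13:45, 16:00–16:15.
Windows ≥ 75 min: 08:30–09:45.
Latest start in the last window 08:30–09:45 is 09:45 − 75 min = 08:30.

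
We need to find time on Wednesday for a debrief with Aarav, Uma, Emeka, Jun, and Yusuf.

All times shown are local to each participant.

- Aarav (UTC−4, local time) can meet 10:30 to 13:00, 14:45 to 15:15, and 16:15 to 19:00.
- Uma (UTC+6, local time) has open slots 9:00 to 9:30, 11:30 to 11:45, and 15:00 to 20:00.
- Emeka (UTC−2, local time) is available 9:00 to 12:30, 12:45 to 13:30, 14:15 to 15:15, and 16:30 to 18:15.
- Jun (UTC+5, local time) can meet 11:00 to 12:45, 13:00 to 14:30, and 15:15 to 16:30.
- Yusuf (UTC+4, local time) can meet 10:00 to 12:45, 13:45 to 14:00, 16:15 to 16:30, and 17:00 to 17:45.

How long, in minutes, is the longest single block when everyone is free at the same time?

Aarav → UTC: 14:30–17:00, 18:45–19:15, 20:15–23:00.
Uma → UTC: 03:00–03:30, 05:30–05:45, 09:00–14:00.
Emeka → UTC: 11:00–14:30, 14:45–15:30, 16:15–17:15, 18:30–20:15.
Jun → UTC: 06:00–07:45, 08:00–09:30, 10:15–11:30.
Yusuf → UTC: 06:00–08:45, 09:45–10:00, 12:15–12:30, 13:00–13:45.
Aarav ∩ Uma: (none).
Aarav ∩ Uma ∩ Emeka: (none).
Aarav ∩ Uma ∩ Emeka ∩ Jun: (none).
Aarav ∩ Uma ∩ Emeka ∩ Jun ∩ Yusuf: (none).
No common window.

0 minutes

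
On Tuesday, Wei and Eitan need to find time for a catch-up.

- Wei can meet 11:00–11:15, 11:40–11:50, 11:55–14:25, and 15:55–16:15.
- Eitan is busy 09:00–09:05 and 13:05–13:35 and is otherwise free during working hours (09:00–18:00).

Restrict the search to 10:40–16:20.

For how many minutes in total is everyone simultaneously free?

165 minutes

Eitan free within 09:00–18:00: 09:05–13:05, 13:35–18:00.
Wei ∩ Eitan: 11:00–11:15, 11:40–11:50, 11:55–13:05, 13:35–14:25, 15:55–16:15.
Restricted to 10:40–16:20: 11:00–11:15, 11:40–11:50, 11:55–13:05, 13:35–14:25, 15:55–16:15.
Total common minutes: 15 + 10 + 70 + 50 + 20 = 165.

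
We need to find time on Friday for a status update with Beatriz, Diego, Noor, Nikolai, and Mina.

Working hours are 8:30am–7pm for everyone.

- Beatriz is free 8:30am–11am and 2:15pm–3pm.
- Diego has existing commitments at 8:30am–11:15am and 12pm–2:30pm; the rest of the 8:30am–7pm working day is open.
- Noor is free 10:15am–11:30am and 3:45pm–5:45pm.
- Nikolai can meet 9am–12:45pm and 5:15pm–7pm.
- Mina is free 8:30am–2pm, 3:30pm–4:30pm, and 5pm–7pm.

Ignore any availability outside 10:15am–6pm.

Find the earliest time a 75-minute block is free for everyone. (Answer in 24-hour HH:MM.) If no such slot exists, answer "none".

none

Diego free within 08:30–19:00: 11:15–12:00, 14:30–19:00.
Beatriz ∩ Diego: 14:30–15:00.
Beatriz ∩ Diego ∩ Noor: (none).
Beatriz ∩ Diego ∩ Noor ∩ Nikolai: (none).
Beatriz ∩ Diego ∩ Noor ∩ Nikolai ∩ Mina: (none).
Restricted to 10:15–18:00: (none).
Windows ≥ 75 min: (none).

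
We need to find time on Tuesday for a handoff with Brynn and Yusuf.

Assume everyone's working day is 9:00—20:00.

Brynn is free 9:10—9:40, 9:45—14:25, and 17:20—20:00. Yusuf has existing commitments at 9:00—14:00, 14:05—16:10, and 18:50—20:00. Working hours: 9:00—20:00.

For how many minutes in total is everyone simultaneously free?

Yusuf free within 09:00–20:00: 14:00–14:05, 16:10–18:50.
Brynn ∩ Yusuf: 14:00–14:05, 17:20–18:50.
Total common minutes: 5 + 90 = 95.

95 minutes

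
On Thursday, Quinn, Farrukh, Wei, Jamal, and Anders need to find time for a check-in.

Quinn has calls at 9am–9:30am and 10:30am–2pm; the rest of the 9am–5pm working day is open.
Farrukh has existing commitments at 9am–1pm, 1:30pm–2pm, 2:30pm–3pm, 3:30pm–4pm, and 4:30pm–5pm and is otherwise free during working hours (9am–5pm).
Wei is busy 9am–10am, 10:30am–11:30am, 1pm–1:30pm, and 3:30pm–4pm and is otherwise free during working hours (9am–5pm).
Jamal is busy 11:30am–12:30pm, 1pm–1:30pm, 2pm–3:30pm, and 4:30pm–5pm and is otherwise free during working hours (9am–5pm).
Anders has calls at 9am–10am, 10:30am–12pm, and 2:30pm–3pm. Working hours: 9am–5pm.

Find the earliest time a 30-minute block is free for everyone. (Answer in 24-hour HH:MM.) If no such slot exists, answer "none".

16:00

Quinn free within 09:00–17:00: 09:30–10:30, 14:00–17:00.
Farrukh free within 09:00–17:00: 13:00–13:30, 14:00–14:30, 15:00–15:30, 16:00–16:30.
Wei free within 09:00–17:00: 10:00–10:30, 11:30–13:00, 13:30–15:30, 16:00–17:00.
Jamal free within 09:00–17:00: 09:00–11:30, 12:30–13:00, 13:30–14:00, 15:30–16:30.
Anders free within 09:00–17:00: 10:00–10:30, 12:00–14:30, 15:00–17:00.
Quinn ∩ Farrukh: 14:00–14:30, 15:00–15:30, 16:00–16:30.
Quinn ∩ Farrukh ∩ Wei: 14:00–14:30, 15:00–15:30, 16:00–16:30.
Quinn ∩ Farrukh ∩ Wei ∩ Jamal: 16:00–16:30.
Quinn ∩ Farrukh ∩ Wei ∩ Jamal ∩ Anders: 16:00–16:30.
Windows ≥ 30 min: 16:00–16:30.
Earliest such window starts at 16:00.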